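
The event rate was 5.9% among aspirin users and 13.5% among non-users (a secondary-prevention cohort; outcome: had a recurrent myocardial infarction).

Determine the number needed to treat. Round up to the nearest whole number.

NNT ≈ 14

absolute risk difference = 0.076000
1 / 0.076000 = 13.158 → round up → 14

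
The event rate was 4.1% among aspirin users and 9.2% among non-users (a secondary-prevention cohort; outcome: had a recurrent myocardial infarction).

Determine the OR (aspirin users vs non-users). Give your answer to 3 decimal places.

odds, aspirin users = 0.04100/0.95900 = 0.04275
odds, non-users = 0.09200/0.90800 = 0.10132
OR = 0.04275 / 0.10132 = 0.422

OR = 0.422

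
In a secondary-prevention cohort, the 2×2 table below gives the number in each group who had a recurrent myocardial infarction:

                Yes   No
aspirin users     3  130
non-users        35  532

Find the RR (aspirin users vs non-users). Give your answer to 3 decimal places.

risk, aspirin users = 3/133 = 0.02256
risk, non-users = 35/567 = 0.06173
RR = 0.02256 / 0.06173 = 0.365

0.365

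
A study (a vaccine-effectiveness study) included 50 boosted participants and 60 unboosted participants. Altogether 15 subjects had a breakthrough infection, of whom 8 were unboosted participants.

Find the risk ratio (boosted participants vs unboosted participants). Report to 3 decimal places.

boosted participants with the outcome: 15 − 8 = 7
boosted participants without the outcome: 50 − 7 = 43
unboosted participants without the outcome: 60 − 8 = 52
risk, boosted participants = 7/50 = 0.1400
risk, unboosted participants = 8/60 = 0.1333
RR = 0.1400 / 0.1333 = 1.050

RR: 1.050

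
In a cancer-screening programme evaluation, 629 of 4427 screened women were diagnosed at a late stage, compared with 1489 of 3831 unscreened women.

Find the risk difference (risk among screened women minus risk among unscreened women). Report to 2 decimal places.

RD: -0.25

risk, screened women = 629/4427 = 0.1421
risk, unscreened women = 1489/3831 = 0.3887
risk difference = 0.1421 − 0.3887 = -0.25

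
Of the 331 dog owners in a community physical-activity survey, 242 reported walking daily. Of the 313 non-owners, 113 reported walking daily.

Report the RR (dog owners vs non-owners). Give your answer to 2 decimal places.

risk, dog owners = 242/331 = 0.7311
risk, non-owners = 113/313 = 0.3610
RR = 0.7311 / 0.3610 = 2.03

RR ≈ 2.03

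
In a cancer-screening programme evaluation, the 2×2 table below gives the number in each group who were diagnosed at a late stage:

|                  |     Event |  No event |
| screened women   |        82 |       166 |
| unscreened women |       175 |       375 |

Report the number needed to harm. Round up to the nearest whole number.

NNH: 81

risk, screened women = 82/248 = 0.330645
risk, unscreened women = 175/550 = 0.318182
absolute risk difference = 0.012463
1 / 0.012463 = 80.238 → round up → 81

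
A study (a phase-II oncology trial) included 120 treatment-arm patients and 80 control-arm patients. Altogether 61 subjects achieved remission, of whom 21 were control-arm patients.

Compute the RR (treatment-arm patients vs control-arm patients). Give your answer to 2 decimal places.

1.27

treatment-arm patients with the outcome: 61 − 21 = 40
treatment-arm patients without the outcome: 120 − 40 = 80
control-arm patients without the outcome: 80 − 21 = 59
risk, treatment-arm patients = 40/120 = 0.3333
risk, control-arm patients = 21/80 = 0.2625
RR = 0.3333 / 0.2625 = 1.27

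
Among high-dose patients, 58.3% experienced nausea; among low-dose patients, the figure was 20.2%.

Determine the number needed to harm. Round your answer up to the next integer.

absolute risk difference = 0.381000
1 / 0.381000 = 2.625 → round up → 3

NNH ≈ 3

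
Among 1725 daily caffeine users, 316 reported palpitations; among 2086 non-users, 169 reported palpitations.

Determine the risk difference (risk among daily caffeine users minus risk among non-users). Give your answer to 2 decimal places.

risk, daily caffeine users = 316/1725 = 0.1832
risk, non-users = 169/2086 = 0.0810
risk difference = 0.1832 − 0.0810 = 0.10

0.10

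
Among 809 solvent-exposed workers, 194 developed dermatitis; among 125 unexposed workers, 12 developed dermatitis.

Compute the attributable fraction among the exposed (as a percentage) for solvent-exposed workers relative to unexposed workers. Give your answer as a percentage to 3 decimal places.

AR% ≈ 59.967%

risk, solvent-exposed workers = 194/809 = 0.2398
risk, unexposed workers = 12/125 = 0.0960
AR% = (0.2398 − 0.0960) / 0.2398 = 0.5997 → 59.967%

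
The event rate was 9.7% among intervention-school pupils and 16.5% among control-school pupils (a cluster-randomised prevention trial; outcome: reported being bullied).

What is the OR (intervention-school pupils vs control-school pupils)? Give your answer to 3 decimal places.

OR: 0.544

odds, intervention-school pupils = 0.0970/0.9030 = 0.1074
odds, control-school pupils = 0.1650/0.8350 = 0.1976
OR = 0.1074 / 0.1976 = 0.544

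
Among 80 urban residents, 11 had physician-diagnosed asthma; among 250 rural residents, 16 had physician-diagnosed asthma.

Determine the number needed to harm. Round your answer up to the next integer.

14

risk, urban residents = 11/80 = 0.137500
risk, rural residents = 16/250 = 0.064000
absolute risk difference = 0.073500
1 / 0.073500 = 13.605 → round up → 14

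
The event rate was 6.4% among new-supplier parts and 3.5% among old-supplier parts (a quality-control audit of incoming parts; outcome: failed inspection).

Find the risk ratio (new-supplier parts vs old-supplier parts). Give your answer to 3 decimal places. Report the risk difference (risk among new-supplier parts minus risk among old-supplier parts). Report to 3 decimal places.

RR = 1.829; RD = 0.029

RR = 0.06400 / 0.03500 = 1.829
risk difference = 0.06400 − 0.03500 = 0.029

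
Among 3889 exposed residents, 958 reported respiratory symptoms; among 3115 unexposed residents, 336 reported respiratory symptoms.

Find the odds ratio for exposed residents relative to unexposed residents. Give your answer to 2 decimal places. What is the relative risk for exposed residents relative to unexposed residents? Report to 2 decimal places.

OR = 2.70; RR = 2.28

odds, exposed residents = 958/2931 = 0.3269
odds, unexposed residents = 336/2779 = 0.1209
OR = 0.3269 / 0.1209 = 2.70
risk, exposed residents = 958/3889 = 0.2463
risk, unexposed residents = 336/3115 = 0.1079
RR = 0.2463 / 0.1079 = 2.28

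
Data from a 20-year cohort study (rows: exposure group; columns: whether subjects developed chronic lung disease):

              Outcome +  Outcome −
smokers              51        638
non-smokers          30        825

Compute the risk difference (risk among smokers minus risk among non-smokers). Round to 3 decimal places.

risk, smokers = 51/689 = 0.07402
risk, non-smokers = 30/855 = 0.03509
risk difference = 0.07402 − 0.03509 = 0.039

RD: 0.039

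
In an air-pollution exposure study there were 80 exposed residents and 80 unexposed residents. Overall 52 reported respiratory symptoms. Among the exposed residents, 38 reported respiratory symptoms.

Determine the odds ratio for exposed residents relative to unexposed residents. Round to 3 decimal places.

OR ≈ 4.265

exposed residents without the outcome: 80 − 38 = 42
unexposed residents with the outcome: 52 − 38 = 14
unexposed residents without the outcome: 80 − 14 = 66
OR = (38 × 66) / (42 × 14) = 2508/588 ≈ 4.265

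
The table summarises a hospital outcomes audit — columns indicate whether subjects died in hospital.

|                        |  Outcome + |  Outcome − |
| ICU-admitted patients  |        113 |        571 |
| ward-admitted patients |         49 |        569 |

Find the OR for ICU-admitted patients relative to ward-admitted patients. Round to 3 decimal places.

OR = (113 × 569) / (571 × 49) = 64297/27979 ≈ 2.298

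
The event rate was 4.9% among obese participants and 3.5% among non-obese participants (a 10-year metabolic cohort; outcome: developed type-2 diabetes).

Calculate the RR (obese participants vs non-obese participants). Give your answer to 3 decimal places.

RR = 0.04900 / 0.03500 = 1.400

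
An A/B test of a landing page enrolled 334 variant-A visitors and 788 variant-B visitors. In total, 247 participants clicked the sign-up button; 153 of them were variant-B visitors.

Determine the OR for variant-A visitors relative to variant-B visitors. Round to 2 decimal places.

variant-A visitors with the outcome: 247 − 153 = 94
variant-A visitors without the outcome: 334 − 94 = 240
variant-B visitors without the outcome: 788 − 153 = 635
OR = (94 × 635) / (240 × 153) = 59690/36720 ≈ 1.63

1.63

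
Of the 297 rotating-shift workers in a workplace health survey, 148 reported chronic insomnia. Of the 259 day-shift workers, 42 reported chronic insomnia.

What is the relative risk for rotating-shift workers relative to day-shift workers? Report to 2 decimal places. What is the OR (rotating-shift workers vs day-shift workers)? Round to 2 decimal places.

risk, rotating-shift workers = 148/297 = 0.4983
risk, day-shift workers = 42/259 = 0.1622
RR = 0.4983 / 0.1622 = 3.07
odds, rotating-shift workers = 148/149 = 0.9933
odds, day-shift workers = 42/217 = 0.1935
OR = 0.9933 / 0.1935 = 5.13

RR = 3.07; OR = 5.13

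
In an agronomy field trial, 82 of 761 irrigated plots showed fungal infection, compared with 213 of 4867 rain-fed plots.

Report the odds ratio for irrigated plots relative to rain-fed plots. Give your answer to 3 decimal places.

OR = (82 × 4654) / (679 × 213) = 381628/144627 ≈ 2.639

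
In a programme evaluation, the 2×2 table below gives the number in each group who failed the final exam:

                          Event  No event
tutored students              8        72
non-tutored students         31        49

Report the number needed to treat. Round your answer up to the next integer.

risk, tutored students = 8/80 = 0.100000
risk, non-tutored students = 31/80 = 0.387500
absolute risk difference = 0.287500
1 / 0.287500 = 3.478 → round up → 4

NNT = 4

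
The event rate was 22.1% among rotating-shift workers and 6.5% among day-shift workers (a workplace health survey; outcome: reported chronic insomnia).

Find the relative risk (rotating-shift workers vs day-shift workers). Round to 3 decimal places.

RR = 0.2210 / 0.0650 = 3.400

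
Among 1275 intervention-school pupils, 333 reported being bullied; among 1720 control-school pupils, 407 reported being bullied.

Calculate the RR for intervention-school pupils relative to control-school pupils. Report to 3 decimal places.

risk, intervention-school pupils = 333/1275 = 0.2612
risk, control-school pupils = 407/1720 = 0.2366
RR = 0.2612 / 0.2366 = 1.104

RR = 1.104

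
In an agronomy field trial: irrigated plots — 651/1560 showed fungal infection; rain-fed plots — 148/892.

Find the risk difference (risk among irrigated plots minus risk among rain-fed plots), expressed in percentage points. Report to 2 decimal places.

25.14

risk, irrigated plots = 651/1560 = 0.4173
risk, rain-fed plots = 148/892 = 0.1659
risk difference = 0.4173 − 0.1659 = 0.2514 → 25.14 percentage points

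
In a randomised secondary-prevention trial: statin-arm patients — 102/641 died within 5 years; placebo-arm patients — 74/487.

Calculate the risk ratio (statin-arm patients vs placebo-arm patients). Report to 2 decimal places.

1.05

risk, statin-arm patients = 102/641 = 0.1591
risk, placebo-arm patients = 74/487 = 0.1520
RR = 0.1591 / 0.1520 = 1.05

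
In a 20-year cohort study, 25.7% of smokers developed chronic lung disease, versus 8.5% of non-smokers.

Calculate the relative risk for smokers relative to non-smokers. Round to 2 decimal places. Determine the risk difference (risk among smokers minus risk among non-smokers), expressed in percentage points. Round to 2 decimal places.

RR = 0.2570 / 0.0850 = 3.02
risk difference = 0.2570 − 0.0850 = 0.1720 → 17.20 percentage points

RR = 3.02; RD = 17.20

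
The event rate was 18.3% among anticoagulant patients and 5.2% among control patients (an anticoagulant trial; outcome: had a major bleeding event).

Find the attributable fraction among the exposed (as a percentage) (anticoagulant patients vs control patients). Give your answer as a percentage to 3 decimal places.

AR% = (0.1830 − 0.0520) / 0.1830 = 0.7158 → 71.585%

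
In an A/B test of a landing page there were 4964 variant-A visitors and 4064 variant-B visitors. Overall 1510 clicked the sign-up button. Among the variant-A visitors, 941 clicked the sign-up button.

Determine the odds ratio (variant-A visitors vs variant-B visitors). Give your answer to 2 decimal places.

OR: 1.44

variant-A visitors without the outcome: 4964 − 941 = 4023
variant-B visitors with the outcome: 1510 − 941 = 569
variant-B visitors without the outcome: 4064 − 569 = 3495
OR = (941 × 3495) / (4023 × 569) = 3288795/2289087 ≈ 1.44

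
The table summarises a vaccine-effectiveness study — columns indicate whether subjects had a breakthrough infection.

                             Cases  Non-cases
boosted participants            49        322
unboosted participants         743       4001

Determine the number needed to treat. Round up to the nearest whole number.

risk, boosted participants = 49/371 = 0.132075
risk, unboosted participants = 743/4744 = 0.156619
absolute risk difference = 0.024543
1 / 0.024543 = 40.745 → round up → 41

41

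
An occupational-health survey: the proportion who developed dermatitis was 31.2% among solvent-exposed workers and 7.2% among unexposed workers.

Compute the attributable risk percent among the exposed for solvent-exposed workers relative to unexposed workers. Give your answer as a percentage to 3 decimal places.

AR% = (0.3120 − 0.0720) / 0.3120 = 0.7692 → 76.923%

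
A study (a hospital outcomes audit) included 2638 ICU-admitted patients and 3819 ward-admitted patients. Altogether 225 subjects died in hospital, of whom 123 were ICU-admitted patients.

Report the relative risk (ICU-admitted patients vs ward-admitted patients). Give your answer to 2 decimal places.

1.75

ICU-admitted patients without the outcome: 2638 − 123 = 2515
ward-admitted patients with the outcome: 225 − 123 = 102
ward-admitted patients without the outcome: 3819 − 102 = 3717
risk, ICU-admitted patients = 123/2638 = 0.04663
risk, ward-admitted patients = 102/3819 = 0.02671
RR = 0.04663 / 0.02671 = 1.75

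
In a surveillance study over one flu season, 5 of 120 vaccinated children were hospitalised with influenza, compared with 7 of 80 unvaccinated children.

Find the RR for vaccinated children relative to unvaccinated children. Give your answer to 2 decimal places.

risk, vaccinated children = 5/120 = 0.04167
risk, unvaccinated children = 7/80 = 0.08750
RR = 0.04167 / 0.08750 = 0.48

0.48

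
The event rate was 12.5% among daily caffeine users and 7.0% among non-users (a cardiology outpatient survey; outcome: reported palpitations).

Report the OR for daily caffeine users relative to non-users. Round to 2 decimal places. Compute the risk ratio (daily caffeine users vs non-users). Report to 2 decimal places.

odds, daily caffeine users = 0.1250/0.8750 = 0.1429
odds, non-users = 0.0700/0.9300 = 0.0753
OR = 0.1429 / 0.0753 = 1.90
RR = 0.1250 / 0.0700 = 1.79

OR = 1.90; RR = 1.79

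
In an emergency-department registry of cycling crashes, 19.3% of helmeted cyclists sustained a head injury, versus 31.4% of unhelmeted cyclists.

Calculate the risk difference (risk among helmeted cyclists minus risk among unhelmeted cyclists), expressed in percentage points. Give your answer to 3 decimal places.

RD: -12.100

risk difference = 0.1930 − 0.3140 = -0.1210 → -12.100 percentage points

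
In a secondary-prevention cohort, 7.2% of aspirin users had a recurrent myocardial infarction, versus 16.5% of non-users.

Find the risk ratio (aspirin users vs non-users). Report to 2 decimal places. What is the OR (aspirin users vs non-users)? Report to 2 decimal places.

RR = 0.44; OR = 0.39

RR = 0.0720 / 0.1650 = 0.44
odds, aspirin users = 0.0720/0.9280 = 0.0776
odds, non-users = 0.1650/0.8350 = 0.1976
OR = 0.0776 / 0.1976 = 0.39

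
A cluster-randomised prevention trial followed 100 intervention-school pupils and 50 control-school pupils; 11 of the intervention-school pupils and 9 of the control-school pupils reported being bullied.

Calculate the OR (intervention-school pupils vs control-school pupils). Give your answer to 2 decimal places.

OR = (11 × 41) / (89 × 9) = 451/801 ≈ 0.56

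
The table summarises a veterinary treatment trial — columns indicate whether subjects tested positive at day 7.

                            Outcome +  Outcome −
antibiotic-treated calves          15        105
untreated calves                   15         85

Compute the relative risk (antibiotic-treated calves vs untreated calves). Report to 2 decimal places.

risk, antibiotic-treated calves = 15/120 = 0.1250
risk, untreated calves = 15/100 = 0.1500
RR = 0.1250 / 0.1500 = 0.83

RR = 0.83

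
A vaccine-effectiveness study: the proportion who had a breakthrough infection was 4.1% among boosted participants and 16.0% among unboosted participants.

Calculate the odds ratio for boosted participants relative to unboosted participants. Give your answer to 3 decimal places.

0.224

odds, boosted participants = 0.04100/0.95900 = 0.04275
odds, unboosted participants = 0.16000/0.84000 = 0.19048
OR = 0.04275 / 0.19048 = 0.224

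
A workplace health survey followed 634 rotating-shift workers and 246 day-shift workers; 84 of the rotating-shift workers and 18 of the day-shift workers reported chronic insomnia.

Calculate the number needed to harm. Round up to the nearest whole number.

risk, rotating-shift workers = 84/634 = 0.132492
risk, day-shift workers = 18/246 = 0.073171
absolute risk difference = 0.059321
1 / 0.059321 = 16.857 → round up → 17

NNH = 17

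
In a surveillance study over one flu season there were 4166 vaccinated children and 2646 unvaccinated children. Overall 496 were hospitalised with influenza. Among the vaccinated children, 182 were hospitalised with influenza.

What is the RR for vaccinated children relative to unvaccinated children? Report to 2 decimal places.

RR: 0.37

vaccinated children without the outcome: 4166 − 182 = 3984
unvaccinated children with the outcome: 496 − 182 = 314
unvaccinated children without the outcome: 2646 − 314 = 2332
risk, vaccinated children = 182/4166 = 0.04369
risk, unvaccinated children = 314/2646 = 0.11867
RR = 0.04369 / 0.11867 = 0.37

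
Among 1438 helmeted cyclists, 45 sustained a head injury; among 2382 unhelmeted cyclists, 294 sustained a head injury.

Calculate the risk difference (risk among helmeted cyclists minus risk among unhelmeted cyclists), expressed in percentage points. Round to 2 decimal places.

risk, helmeted cyclists = 45/1438 = 0.03129
risk, unhelmeted cyclists = 294/2382 = 0.12343
risk difference = 0.03129 − 0.12343 = -0.09213 → -9.21 percentage points

RD ≈ -9.21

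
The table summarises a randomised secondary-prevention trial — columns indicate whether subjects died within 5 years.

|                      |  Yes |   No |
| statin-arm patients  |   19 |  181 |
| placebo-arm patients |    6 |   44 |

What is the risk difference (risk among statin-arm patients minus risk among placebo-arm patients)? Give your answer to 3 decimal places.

risk, statin-arm patients = 19/200 = 0.0950
risk, placebo-arm patients = 6/50 = 0.1200
risk difference = 0.0950 − 0.1200 = -0.025

-0.025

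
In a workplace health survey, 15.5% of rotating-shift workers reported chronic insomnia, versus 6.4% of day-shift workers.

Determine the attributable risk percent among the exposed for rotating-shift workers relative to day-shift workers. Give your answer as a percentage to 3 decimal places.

AR% = (0.1550 − 0.0640) / 0.1550 = 0.5871 → 58.710%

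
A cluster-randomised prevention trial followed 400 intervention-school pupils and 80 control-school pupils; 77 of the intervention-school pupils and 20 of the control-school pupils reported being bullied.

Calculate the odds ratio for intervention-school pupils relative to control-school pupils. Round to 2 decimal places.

OR = (77 × 60) / (323 × 20) = 4620/6460 ≈ 0.72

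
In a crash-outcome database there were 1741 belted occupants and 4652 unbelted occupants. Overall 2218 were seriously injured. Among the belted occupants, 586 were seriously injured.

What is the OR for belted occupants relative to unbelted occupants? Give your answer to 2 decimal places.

belted occupants without the outcome: 1741 − 586 = 1155
unbelted occupants with the outcome: 2218 − 586 = 1632
unbelted occupants without the outcome: 4652 − 1632 = 3020
OR = (586 × 3020) / (1155 × 1632) = 1769720/1884960 ≈ 0.94

0.94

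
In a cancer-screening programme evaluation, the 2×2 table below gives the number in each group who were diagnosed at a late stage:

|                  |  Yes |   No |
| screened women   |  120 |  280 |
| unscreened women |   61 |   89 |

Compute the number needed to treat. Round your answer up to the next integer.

10

risk, screened women = 120/400 = 0.300000
risk, unscreened women = 61/150 = 0.406667
absolute risk difference = 0.106667
1 / 0.106667 = 9.375 → round up → 10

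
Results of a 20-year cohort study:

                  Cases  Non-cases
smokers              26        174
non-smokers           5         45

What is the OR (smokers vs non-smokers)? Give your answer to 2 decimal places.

OR ≈ 1.34

odds, smokers = 26/174 = 0.1494
odds, non-smokers = 5/45 = 0.1111
OR = 0.1494 / 0.1111 = 1.34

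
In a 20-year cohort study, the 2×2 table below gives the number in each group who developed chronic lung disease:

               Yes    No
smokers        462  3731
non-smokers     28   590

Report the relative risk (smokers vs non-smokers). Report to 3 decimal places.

2.432

risk, smokers = 462/4193 = 0.11018
risk, non-smokers = 28/618 = 0.04531
RR = 0.11018 / 0.04531 = 2.432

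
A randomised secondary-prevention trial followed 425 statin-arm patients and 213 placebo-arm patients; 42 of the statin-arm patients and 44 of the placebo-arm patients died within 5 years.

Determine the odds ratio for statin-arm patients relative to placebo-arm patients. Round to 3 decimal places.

OR = (42 × 169) / (383 × 44) = 7098/16852 ≈ 0.421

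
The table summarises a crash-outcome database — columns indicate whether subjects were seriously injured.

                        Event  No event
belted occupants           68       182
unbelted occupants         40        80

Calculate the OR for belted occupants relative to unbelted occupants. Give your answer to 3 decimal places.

OR: 0.747

odds, belted occupants = 68/182 = 0.3736
odds, unbelted occupants = 40/80 = 0.5000
OR = 0.3736 / 0.5000 = 0.747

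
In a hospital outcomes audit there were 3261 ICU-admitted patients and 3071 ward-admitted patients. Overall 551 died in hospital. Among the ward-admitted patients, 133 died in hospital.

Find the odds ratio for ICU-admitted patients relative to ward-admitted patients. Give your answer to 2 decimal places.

3.25

ICU-admitted patients with the outcome: 551 − 133 = 418
ICU-admitted patients without the outcome: 3261 − 418 = 2843
ward-admitted patients without the outcome: 3071 − 133 = 2938
odds, ICU-admitted patients = 418/2843 = 0.14703
odds, ward-admitted patients = 133/2938 = 0.04527
OR = 0.14703 / 0.04527 = 3.25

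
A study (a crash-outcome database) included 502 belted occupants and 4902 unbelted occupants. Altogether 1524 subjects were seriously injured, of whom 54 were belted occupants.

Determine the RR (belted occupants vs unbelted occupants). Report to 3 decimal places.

belted occupants without the outcome: 502 − 54 = 448
unbelted occupants with the outcome: 1524 − 54 = 1470
unbelted occupants without the outcome: 4902 − 1470 = 3432
risk, belted occupants = 54/502 = 0.1076
risk, unbelted occupants = 1470/4902 = 0.2999
RR = 0.1076 / 0.2999 = 0.359

0.359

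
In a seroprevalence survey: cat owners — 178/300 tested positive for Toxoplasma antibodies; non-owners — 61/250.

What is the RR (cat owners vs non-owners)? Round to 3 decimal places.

2.432

risk, cat owners = 178/300 = 0.5933
risk, non-owners = 61/250 = 0.2440
RR = 0.5933 / 0.2440 = 2.432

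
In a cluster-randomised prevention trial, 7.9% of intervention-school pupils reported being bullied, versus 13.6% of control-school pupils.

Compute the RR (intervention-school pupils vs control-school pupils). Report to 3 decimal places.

RR = 0.0790 / 0.1360 = 0.581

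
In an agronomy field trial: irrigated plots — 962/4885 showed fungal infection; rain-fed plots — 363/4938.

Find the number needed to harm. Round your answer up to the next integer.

risk, irrigated plots = 962/4885 = 0.196929
risk, rain-fed plots = 363/4938 = 0.073512
absolute risk difference = 0.123418
1 / 0.123418 = 8.103 → round up → 9

9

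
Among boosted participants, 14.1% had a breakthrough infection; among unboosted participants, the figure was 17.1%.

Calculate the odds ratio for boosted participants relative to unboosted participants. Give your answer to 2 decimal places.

odds, boosted participants = 0.1410/0.8590 = 0.1641
odds, unboosted participants = 0.1710/0.8290 = 0.2063
OR = 0.1641 / 0.2063 = 0.80

OR: 0.80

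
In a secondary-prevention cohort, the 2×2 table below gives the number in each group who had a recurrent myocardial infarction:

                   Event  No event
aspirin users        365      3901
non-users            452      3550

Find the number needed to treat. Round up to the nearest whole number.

37

risk, aspirin users = 365/4266 = 0.085560
risk, non-users = 452/4002 = 0.112944
absolute risk difference = 0.027383
1 / 0.027383 = 36.519 → round up → 37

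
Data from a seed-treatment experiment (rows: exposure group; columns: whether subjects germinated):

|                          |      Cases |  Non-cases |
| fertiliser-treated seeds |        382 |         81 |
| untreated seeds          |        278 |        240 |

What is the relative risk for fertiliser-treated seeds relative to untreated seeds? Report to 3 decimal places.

1.537

risk, fertiliser-treated seeds = 382/463 = 0.8251
risk, untreated seeds = 278/518 = 0.5367
RR = 0.8251 / 0.5367 = 1.537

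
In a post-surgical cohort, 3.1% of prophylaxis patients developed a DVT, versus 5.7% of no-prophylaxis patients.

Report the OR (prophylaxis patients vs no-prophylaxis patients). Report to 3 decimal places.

odds, prophylaxis patients = 0.03100/0.96900 = 0.03199
odds, no-prophylaxis patients = 0.05700/0.94300 = 0.06045
OR = 0.03199 / 0.06045 = 0.529

OR ≈ 0.529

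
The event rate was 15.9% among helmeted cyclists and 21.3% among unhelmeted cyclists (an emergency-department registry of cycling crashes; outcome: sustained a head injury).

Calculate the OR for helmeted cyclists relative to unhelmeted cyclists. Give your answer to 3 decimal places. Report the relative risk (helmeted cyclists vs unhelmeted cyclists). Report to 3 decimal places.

OR = 0.699; RR = 0.746

odds, helmeted cyclists = 0.1590/0.8410 = 0.1891
odds, unhelmeted cyclists = 0.2130/0.7870 = 0.2706
OR = 0.1891 / 0.2706 = 0.699
RR = 0.1590 / 0.2130 = 0.746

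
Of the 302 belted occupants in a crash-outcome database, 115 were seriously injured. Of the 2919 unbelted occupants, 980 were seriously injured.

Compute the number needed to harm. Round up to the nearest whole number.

23

risk, belted occupants = 115/302 = 0.380795
risk, unbelted occupants = 980/2919 = 0.335731
absolute risk difference = 0.045063
1 / 0.045063 = 22.191 → round up → 23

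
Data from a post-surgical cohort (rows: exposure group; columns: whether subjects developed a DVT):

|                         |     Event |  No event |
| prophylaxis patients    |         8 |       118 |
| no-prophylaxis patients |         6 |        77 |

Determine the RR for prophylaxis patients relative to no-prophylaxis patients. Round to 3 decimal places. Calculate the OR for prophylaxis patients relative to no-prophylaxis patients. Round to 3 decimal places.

risk, prophylaxis patients = 8/126 = 0.0635
risk, no-prophylaxis patients = 6/83 = 0.0723
RR = 0.0635 / 0.0723 = 0.878
odds, prophylaxis patients = 8/118 = 0.0678
odds, no-prophylaxis patients = 6/77 = 0.0779
OR = 0.0678 / 0.0779 = 0.870

RR = 0.878; OR = 0.870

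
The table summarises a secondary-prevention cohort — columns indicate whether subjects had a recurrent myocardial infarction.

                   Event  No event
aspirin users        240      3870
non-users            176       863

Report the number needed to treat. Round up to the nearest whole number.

risk, aspirin users = 240/4110 = 0.058394
risk, non-users = 176/1039 = 0.169394
absolute risk difference = 0.110999
1 / 0.110999 = 9.009 → round up → 10

NNT: 10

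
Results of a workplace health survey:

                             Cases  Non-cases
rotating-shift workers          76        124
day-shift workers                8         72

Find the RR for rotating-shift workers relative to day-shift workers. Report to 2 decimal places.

risk, rotating-shift workers = 76/200 = 0.3800
risk, day-shift workers = 8/80 = 0.1000
RR = 0.3800 / 0.1000 = 3.80

3.80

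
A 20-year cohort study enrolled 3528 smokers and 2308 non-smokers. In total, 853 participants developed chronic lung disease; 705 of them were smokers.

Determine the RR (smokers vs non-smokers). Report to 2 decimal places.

smokers without the outcome: 3528 − 705 = 2823
non-smokers with the outcome: 853 − 705 = 148
non-smokers without the outcome: 2308 − 148 = 2160
risk, smokers = 705/3528 = 0.1998
risk, non-smokers = 148/2308 = 0.0641
RR = 0.1998 / 0.0641 = 3.12

RR: 3.12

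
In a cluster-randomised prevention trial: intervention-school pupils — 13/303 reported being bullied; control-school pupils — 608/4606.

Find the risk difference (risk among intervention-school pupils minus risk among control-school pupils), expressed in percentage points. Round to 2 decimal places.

risk, intervention-school pupils = 13/303 = 0.04290
risk, control-school pupils = 608/4606 = 0.13200
risk difference = 0.04290 − 0.13200 = -0.08910 → -8.91 percentage points

RD = -8.91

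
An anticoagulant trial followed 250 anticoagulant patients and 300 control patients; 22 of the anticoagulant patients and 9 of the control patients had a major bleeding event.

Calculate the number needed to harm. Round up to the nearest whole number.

risk, anticoagulant patients = 22/250 = 0.088000
risk, control patients = 9/300 = 0.030000
absolute risk difference = 0.058000
1 / 0.058000 = 17.241 → round up → 18

NNH: 18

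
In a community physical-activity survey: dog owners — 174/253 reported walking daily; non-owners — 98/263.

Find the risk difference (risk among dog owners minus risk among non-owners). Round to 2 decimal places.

risk, dog owners = 174/253 = 0.6877
risk, non-owners = 98/263 = 0.3726
risk difference = 0.6877 − 0.3726 = 0.32

0.32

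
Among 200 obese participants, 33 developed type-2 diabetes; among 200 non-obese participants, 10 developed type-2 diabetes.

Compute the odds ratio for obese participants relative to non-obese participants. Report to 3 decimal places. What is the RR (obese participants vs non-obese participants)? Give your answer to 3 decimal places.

OR = (33 × 190) / (167 × 10) = 6270/1670 ≈ 3.754
risk, obese participants = 33/200 = 0.1650
risk, non-obese participants = 10/200 = 0.0500
RR = 0.1650 / 0.0500 = 3.300

OR = 3.754; RR = 3.300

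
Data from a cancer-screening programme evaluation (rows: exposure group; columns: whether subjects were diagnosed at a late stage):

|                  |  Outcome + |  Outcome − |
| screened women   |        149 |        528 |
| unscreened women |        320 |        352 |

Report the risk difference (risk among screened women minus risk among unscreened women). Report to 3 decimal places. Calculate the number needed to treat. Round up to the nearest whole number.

risk, screened women = 149/677 = 0.2201
risk, unscreened women = 320/672 = 0.4762
risk difference = 0.2201 − 0.4762 = -0.256
absolute risk difference = 0.256102
1 / 0.256102 = 3.905 → round up → 4

RD = -0.256; NNT = 4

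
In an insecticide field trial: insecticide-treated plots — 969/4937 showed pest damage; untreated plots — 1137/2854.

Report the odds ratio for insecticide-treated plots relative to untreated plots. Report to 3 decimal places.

OR ≈ 0.369

odds, insecticide-treated plots = 969/3968 = 0.2442
odds, untreated plots = 1137/1717 = 0.6622
OR = 0.2442 / 0.6622 = 0.369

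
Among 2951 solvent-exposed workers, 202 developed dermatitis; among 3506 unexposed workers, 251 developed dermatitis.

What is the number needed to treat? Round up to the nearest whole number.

risk, solvent-exposed workers = 202/2951 = 0.068451
risk, unexposed workers = 251/3506 = 0.071592
absolute risk difference = 0.003140
1 / 0.003140 = 318.471 → round up → 319

NNT ≈ 319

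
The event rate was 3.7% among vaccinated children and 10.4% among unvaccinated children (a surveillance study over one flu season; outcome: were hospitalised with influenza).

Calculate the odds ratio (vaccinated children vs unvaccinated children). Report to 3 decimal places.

odds, vaccinated children = 0.03700/0.96300 = 0.03842
odds, unvaccinated children = 0.10400/0.89600 = 0.11607
OR = 0.03842 / 0.11607 = 0.331

0.331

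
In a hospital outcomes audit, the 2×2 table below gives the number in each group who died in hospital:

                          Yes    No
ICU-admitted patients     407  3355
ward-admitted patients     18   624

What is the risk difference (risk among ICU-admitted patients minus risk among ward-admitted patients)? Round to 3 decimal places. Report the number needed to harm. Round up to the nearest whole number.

RD = 0.080; NNH = 13

risk, ICU-admitted patients = 407/3762 = 0.10819
risk, ward-admitted patients = 18/642 = 0.02804
risk difference = 0.10819 − 0.02804 = 0.080
absolute risk difference = 0.080150
1 / 0.080150 = 12.477 → round up → 13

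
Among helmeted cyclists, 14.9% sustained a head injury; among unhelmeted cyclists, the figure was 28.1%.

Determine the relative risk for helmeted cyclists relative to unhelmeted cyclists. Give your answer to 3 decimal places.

RR = 0.1490 / 0.2810 = 0.530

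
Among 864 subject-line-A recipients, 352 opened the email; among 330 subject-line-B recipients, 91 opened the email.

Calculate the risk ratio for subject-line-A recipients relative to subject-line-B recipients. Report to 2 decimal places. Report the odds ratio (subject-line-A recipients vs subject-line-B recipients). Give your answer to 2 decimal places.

risk, subject-line-A recipients = 352/864 = 0.4074
risk, subject-line-B recipients = 91/330 = 0.2758
RR = 0.4074 / 0.2758 = 1.48
OR = (352 × 239) / (512 × 91) = 84128/46592 ≈ 1.81

RR = 1.48; OR = 1.81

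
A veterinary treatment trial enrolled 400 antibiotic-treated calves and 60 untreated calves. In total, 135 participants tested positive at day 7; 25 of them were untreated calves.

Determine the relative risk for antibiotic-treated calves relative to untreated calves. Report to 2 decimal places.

0.66

antibiotic-treated calves with the outcome: 135 − 25 = 110
antibiotic-treated calves without the outcome: 400 − 110 = 290
untreated calves without the outcome: 60 − 25 = 35
risk, antibiotic-treated calves = 110/400 = 0.2750
risk, untreated calves = 25/60 = 0.4167
RR = 0.2750 / 0.4167 = 0.66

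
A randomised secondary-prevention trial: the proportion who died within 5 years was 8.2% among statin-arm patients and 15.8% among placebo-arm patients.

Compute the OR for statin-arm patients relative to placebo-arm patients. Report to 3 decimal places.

odds, statin-arm patients = 0.0820/0.9180 = 0.0893
odds, placebo-arm patients = 0.1580/0.8420 = 0.1876
OR = 0.0893 / 0.1876 = 0.476

OR ≈ 0.476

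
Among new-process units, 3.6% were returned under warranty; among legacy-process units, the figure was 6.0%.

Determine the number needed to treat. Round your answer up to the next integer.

absolute risk difference = 0.024000
1 / 0.024000 = 41.667 → round up → 42

42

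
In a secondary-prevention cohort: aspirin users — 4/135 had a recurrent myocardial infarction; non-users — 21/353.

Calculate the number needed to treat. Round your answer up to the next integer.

risk, aspirin users = 4/135 = 0.029630
risk, non-users = 21/353 = 0.059490
absolute risk difference = 0.029860
1 / 0.029860 = 33.490 → round up → 34

34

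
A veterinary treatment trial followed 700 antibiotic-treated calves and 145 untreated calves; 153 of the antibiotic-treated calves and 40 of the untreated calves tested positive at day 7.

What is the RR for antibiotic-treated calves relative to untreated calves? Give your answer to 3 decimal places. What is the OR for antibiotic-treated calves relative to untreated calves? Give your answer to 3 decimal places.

RR = 0.792; OR = 0.734

risk, antibiotic-treated calves = 153/700 = 0.2186
risk, untreated calves = 40/145 = 0.2759
RR = 0.2186 / 0.2759 = 0.792
OR = (153 × 105) / (547 × 40) = 16065/21880 ≈ 0.734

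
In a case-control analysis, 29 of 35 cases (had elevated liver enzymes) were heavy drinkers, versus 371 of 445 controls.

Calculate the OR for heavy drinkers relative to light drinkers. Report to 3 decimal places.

0.964

odds, heavy drinkers = 29/371 = 0.0782
odds, light drinkers = 6/74 = 0.0811
OR = 0.0782 / 0.0811 = 0.964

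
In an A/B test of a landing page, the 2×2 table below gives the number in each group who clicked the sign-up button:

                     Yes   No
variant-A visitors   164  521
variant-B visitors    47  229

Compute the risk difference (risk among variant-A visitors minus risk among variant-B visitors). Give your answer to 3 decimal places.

RD ≈ 0.069

risk, variant-A visitors = 164/685 = 0.2394
risk, variant-B visitors = 47/276 = 0.1703
risk difference = 0.2394 − 0.1703 = 0.069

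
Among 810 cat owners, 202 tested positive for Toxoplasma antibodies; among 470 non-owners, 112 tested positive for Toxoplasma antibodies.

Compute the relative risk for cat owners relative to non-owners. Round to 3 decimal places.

1.047

risk, cat owners = 202/810 = 0.2494
risk, non-owners = 112/470 = 0.2383
RR = 0.2494 / 0.2383 = 1.047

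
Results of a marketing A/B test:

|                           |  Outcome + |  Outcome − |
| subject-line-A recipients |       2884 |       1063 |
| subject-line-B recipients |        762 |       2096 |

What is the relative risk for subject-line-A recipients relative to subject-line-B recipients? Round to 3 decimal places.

RR: 2.741

risk, subject-line-A recipients = 2884/3947 = 0.7307
risk, subject-line-B recipients = 762/2858 = 0.2666
RR = 0.7307 / 0.2666 = 2.741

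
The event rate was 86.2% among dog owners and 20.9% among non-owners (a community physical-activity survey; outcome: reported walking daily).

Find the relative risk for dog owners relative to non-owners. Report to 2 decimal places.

RR = 0.8620 / 0.2090 = 4.12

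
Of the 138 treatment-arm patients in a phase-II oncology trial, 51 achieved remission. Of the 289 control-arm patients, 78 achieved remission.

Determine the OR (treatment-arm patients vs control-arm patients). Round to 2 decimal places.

OR = (51 × 211) / (87 × 78) = 10761/6786 ≈ 1.59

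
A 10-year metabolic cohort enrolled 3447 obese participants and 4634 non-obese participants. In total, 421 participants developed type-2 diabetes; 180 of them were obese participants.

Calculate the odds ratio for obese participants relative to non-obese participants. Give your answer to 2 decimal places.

1.00

obese participants without the outcome: 3447 − 180 = 3267
non-obese participants with the outcome: 421 − 180 = 241
non-obese participants without the outcome: 4634 − 241 = 4393
odds, obese participants = 180/3267 = 0.0551
odds, non-obese participants = 241/4393 = 0.0549
OR = 0.0551 / 0.0549 = 1.00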